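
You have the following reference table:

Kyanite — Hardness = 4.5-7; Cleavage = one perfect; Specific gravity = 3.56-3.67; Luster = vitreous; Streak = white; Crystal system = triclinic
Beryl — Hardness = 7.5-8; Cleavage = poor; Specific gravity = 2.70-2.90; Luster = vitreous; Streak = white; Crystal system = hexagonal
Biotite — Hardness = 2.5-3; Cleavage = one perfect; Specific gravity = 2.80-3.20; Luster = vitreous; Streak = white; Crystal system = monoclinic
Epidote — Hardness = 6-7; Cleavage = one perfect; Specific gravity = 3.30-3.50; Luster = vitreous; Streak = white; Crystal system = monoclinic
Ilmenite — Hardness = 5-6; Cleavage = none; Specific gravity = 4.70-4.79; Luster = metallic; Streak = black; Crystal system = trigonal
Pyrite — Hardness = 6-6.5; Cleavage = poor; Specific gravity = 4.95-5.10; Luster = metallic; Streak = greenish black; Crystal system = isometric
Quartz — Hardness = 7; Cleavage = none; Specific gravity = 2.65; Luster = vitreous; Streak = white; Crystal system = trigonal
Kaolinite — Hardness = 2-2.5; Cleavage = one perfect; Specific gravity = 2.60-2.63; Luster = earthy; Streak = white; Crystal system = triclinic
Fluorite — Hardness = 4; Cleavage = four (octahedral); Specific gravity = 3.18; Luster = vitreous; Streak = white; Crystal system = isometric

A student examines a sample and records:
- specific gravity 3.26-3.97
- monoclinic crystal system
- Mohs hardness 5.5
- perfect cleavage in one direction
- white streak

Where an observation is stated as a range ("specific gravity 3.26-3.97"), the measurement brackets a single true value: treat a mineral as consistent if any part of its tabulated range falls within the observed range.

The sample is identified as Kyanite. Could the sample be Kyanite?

No

Specific gravity 3.26-3.97 — matches Kyanite (SG 3.56-3.67).
Monoclinic crystal system — Kyanite has triclinic system; inconsistent.
Mohs hardness 5.5 — matches Kyanite (hardness 4.5-7).
Perfect cleavage in one direction — matches Kyanite (cleavage one perfect).
White streak — matches Kyanite (white streak).
The crystal system observation rules out Kyanite.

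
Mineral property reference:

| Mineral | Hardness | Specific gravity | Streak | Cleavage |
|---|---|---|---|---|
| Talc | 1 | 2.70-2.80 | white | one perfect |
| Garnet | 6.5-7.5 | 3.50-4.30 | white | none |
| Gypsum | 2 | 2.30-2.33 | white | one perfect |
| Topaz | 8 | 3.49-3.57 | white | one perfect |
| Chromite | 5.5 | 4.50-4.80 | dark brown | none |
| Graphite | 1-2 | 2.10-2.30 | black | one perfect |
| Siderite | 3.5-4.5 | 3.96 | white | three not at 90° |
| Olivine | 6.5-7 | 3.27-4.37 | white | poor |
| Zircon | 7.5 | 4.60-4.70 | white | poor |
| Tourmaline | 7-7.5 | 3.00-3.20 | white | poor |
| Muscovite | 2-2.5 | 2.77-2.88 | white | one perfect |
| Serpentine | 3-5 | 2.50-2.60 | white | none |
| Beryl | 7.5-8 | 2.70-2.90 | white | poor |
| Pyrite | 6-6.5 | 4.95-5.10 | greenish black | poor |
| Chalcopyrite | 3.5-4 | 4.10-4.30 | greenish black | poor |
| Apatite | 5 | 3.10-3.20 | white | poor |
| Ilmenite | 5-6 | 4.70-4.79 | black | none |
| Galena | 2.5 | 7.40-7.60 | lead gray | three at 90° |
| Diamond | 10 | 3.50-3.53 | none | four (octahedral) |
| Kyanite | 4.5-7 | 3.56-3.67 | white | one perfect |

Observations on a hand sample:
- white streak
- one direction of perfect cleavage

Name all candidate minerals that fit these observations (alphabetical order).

White streak: leaves Talc, Garnet, Gypsum, Topaz, Siderite, Olivine, Zircon, Tourmaline, Muscovite, Serpentine, Beryl, Apatite, Kyanite.
One direction of perfect cleavage: narrows the field to Talc, Gypsum, Topaz, Muscovite, Kyanite.
Consistent with every observation: Gypsum, Kyanite, Muscovite, Talc, Topaz.

Gypsum, Kyanite, Muscovite, Talc, Topaz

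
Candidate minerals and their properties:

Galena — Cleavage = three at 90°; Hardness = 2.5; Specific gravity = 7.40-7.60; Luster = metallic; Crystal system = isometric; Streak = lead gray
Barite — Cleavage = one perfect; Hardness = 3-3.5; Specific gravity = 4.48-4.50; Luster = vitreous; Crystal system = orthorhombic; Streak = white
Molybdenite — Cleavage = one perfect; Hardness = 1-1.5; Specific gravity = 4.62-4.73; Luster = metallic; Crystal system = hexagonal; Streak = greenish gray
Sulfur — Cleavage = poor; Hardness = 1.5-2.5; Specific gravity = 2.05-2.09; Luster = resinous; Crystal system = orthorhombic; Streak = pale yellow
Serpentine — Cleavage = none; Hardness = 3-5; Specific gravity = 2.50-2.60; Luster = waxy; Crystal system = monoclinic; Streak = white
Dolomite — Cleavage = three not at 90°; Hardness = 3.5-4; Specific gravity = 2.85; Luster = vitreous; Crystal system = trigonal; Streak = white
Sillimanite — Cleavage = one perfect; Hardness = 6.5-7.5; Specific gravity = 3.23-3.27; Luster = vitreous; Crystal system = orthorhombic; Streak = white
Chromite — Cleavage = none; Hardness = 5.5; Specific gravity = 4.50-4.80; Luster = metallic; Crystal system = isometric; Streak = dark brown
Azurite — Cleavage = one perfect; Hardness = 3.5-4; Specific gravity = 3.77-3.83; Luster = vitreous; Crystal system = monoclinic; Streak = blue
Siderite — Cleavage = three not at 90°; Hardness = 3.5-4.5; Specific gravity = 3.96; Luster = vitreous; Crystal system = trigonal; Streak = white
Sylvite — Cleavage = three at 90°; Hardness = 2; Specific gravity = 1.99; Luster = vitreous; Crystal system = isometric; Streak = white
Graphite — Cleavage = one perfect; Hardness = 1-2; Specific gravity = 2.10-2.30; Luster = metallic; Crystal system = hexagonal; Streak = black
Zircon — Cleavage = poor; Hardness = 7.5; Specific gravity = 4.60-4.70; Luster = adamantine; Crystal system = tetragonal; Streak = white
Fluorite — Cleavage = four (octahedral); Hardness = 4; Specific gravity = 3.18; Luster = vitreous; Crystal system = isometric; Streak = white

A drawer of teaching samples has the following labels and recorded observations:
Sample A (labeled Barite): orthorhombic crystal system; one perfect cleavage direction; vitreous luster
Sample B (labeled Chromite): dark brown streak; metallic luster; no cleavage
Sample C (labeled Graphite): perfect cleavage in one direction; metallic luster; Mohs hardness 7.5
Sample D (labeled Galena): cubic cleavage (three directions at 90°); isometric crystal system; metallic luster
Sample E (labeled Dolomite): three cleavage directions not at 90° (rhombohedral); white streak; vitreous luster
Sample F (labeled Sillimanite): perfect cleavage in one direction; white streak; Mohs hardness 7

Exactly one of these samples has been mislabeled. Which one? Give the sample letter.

C

Sample A: all recorded properties match Barite.
Sample B: all recorded properties match Chromite.
Sample C: Graphite has hardness 1-2, but the record shows Mohs hardness 7.5 — this label is wrong.
Sample D: all recorded properties match Galena.
Sample E: all recorded properties match Dolomite.
Sample F: all recorded properties match Sillimanite.
Only sample C is inconsistent with its label.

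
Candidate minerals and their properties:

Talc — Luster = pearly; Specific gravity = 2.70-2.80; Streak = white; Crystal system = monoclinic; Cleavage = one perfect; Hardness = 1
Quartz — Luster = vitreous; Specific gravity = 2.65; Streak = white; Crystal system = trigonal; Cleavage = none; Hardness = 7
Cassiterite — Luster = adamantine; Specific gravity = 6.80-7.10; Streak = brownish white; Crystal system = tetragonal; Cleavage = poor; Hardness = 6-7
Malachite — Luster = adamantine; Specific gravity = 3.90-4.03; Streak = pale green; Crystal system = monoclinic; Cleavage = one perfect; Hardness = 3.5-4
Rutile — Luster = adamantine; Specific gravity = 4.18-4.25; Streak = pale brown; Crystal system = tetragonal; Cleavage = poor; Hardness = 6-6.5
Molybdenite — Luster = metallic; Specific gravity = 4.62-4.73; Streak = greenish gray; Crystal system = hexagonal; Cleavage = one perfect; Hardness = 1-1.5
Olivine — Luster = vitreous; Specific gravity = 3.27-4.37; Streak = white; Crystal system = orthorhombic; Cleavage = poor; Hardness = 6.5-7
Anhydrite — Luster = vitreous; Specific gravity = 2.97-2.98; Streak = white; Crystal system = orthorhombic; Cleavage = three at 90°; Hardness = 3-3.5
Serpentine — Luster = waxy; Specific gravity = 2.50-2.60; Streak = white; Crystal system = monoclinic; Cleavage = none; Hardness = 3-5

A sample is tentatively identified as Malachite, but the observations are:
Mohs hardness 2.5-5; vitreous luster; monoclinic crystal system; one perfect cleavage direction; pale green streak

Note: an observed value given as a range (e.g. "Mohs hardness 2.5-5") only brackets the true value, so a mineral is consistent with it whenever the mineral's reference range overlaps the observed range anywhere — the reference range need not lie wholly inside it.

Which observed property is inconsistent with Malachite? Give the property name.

Mohs hardness 2.5-5: Malachite has hardness 3.5-4 — matches.
Vitreous luster: Malachite has adamantine luster — does not match.
Monoclinic crystal system: Malachite has monoclinic system — matches.
One perfect cleavage direction: Malachite has cleavage one perfect — matches.
Pale green streak: Malachite has pale green streak — matches.
Everything matches except the luster.

luster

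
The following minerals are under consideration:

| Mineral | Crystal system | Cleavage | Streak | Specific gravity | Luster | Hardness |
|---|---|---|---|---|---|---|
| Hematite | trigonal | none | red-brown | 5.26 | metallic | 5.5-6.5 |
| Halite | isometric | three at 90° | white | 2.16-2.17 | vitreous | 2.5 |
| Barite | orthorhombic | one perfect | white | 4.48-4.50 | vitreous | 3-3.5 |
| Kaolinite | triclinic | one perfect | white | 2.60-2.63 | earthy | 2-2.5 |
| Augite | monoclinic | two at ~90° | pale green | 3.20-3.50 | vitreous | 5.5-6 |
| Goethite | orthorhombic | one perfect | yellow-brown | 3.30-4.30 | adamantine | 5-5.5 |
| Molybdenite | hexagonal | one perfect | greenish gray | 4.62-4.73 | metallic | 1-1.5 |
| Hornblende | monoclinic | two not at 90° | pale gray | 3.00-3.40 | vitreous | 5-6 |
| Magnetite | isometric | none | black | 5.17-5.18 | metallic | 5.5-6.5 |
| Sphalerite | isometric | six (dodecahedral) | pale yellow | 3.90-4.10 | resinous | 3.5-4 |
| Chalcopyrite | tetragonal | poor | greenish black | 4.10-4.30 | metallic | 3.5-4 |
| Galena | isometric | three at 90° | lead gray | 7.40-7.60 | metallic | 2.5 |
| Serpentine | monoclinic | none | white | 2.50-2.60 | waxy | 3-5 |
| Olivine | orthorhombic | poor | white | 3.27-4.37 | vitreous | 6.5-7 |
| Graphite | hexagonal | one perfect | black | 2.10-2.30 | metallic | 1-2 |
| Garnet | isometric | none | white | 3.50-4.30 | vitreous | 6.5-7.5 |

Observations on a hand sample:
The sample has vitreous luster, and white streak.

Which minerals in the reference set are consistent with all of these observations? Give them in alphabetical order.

Vitreous luster — narrows the field to Halite, Barite, Augite, Hornblende, Olivine, Garnet.
White streak excludes Augite, Hornblende.
Consistent with every observation: Barite, Garnet, Halite, Olivine.

Barite, Garnet, Halite, Olivine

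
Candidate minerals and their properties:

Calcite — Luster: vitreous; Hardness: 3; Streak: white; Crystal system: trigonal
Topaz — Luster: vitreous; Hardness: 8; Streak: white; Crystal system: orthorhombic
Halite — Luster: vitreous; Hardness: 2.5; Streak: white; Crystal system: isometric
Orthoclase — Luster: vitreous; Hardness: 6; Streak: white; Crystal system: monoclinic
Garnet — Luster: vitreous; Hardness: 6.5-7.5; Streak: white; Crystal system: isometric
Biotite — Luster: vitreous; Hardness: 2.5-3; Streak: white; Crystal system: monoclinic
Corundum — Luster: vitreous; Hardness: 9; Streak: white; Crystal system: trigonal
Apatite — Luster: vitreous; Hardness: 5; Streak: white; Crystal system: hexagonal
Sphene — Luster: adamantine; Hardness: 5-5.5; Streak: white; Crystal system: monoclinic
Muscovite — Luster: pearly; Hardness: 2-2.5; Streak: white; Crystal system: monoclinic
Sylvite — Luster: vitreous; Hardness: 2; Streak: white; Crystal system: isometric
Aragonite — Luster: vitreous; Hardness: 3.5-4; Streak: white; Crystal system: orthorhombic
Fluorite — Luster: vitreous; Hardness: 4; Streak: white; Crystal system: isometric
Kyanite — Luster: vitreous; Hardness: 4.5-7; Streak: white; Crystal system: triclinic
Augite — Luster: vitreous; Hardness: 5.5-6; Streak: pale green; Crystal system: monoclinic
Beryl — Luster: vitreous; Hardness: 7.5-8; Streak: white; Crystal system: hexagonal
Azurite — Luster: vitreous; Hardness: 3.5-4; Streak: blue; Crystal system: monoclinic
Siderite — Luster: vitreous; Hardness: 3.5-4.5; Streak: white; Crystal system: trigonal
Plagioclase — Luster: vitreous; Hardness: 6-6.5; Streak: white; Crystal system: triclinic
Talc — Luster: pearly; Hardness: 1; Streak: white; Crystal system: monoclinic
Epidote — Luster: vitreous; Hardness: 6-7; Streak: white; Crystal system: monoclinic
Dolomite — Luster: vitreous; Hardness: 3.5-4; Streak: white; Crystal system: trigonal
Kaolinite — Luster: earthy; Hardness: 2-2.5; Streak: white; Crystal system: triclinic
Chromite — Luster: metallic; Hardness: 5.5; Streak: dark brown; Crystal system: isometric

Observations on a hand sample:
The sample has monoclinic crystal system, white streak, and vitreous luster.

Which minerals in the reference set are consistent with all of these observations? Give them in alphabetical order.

Monoclinic crystal system: only Orthoclase, Biotite, Sphene, Muscovite, Augite, Azurite, Talc, Epidote remain.
White streak rules out Augite, Azurite.
Vitreous luster rules out Sphene, Muscovite, Talc.
Remaining candidates: Biotite, Epidote, Orthoclase.

Biotite, Epidote, Orthoclase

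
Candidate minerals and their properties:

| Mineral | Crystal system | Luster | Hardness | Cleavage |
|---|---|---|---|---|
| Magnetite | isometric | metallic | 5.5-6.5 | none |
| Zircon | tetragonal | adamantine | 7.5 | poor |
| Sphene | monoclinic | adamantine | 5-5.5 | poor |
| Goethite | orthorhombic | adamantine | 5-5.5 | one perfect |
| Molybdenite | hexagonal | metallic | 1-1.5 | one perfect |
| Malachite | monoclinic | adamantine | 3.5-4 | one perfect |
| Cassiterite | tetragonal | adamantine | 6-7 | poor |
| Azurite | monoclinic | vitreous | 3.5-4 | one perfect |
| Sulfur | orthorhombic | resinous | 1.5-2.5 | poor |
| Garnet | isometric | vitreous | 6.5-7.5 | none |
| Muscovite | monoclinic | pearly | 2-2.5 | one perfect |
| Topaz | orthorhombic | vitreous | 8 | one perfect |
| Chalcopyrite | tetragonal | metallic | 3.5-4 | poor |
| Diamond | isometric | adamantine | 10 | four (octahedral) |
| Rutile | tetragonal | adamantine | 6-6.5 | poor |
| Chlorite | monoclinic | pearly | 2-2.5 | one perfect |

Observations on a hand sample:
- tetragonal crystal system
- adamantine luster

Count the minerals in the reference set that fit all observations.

3

Tetragonal crystal system — Zircon, Cassiterite, Chalcopyrite, Rutile remain.
Adamantine luster rules out Chalcopyrite.
The minerals that satisfy all observations are Cassiterite, Rutile, Zircon.
That is 3 minerals.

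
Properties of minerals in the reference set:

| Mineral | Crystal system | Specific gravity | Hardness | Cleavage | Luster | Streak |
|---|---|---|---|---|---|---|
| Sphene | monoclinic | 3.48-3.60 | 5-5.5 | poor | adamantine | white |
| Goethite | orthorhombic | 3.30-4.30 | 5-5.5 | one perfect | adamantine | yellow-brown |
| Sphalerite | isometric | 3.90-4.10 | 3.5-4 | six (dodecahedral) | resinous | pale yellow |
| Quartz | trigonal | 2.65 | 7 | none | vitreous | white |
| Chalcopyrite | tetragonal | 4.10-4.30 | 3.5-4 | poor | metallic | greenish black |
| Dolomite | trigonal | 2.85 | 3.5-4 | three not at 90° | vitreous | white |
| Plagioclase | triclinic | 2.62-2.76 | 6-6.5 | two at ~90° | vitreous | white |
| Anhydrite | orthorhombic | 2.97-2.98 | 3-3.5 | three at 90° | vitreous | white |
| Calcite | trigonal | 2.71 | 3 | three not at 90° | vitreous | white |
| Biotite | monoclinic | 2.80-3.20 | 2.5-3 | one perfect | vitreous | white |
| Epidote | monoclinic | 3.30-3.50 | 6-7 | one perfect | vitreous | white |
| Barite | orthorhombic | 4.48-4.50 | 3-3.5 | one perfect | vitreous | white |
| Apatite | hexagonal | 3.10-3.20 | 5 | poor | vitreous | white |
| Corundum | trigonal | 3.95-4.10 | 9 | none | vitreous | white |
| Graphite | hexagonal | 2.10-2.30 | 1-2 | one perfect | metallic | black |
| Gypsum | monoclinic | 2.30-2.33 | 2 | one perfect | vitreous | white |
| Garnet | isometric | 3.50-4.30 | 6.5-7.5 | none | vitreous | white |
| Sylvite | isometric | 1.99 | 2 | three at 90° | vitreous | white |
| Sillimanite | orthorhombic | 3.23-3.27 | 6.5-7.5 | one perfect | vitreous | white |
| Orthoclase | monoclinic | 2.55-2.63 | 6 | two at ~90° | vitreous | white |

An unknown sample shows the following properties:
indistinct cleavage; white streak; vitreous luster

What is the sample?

Apatite

Indistinct cleavage — narrows the field to Sphene, Chalcopyrite, Apatite.
White streak rules out Chalcopyrite.
Vitreous luster is inconsistent with Sphene.
Only Apatite satisfies all observations.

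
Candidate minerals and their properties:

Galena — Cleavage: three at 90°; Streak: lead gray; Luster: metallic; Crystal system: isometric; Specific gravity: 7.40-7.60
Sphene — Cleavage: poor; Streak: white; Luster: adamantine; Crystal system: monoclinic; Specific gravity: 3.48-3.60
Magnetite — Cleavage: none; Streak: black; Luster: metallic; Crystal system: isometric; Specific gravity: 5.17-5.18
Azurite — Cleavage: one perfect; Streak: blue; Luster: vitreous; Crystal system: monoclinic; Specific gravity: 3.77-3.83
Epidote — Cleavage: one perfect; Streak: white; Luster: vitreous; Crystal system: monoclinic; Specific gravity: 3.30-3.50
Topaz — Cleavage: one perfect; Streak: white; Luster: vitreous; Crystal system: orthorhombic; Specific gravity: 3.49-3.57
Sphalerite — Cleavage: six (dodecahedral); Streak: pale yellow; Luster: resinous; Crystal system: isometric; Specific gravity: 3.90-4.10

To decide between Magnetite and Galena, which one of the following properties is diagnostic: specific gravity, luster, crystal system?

specific gravity

Specific gravity: Magnetite 5.17-5.18, Galena 7.40-7.60 — different.
Luster: both metallic — identical.
Crystal system: both isometric — identical.
Specific gravity is the diagnostic property here.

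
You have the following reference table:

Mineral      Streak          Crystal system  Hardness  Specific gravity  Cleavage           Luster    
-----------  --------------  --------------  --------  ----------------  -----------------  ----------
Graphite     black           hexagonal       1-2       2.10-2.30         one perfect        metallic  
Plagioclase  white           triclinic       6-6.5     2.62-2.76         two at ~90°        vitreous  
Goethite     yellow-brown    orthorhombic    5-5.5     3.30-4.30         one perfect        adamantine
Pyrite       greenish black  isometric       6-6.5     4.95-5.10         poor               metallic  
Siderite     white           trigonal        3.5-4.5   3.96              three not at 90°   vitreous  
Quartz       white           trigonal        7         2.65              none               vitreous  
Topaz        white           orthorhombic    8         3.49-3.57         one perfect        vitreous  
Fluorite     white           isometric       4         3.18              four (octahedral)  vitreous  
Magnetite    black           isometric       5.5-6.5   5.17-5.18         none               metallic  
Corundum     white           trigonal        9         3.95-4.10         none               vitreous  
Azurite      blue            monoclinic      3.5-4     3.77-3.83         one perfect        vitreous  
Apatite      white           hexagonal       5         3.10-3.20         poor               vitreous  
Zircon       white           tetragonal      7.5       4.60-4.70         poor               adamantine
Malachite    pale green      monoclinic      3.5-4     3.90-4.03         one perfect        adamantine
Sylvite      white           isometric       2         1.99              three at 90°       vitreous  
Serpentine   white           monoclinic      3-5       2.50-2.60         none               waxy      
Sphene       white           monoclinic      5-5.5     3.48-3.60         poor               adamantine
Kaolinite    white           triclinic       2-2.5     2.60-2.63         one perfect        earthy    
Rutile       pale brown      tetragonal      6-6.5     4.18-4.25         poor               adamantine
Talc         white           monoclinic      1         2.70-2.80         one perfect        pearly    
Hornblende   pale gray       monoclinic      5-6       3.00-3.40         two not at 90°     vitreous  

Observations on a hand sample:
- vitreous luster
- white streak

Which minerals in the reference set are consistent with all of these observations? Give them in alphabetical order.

Vitreous luster: leaves Plagioclase, Siderite, Quartz, Topaz, Fluorite, Corundum, Azurite, Apatite, Sylvite, Hornblende.
White streak is inconsistent with Azurite, Hornblende.
The minerals that satisfy all observations are Apatite, Corundum, Fluorite, Plagioclase, Quartz, Siderite, Sylvite, Topaz.

Apatite, Corundum, Fluorite, Plagioclase, Quartz, Siderite, Sylvite, Topaz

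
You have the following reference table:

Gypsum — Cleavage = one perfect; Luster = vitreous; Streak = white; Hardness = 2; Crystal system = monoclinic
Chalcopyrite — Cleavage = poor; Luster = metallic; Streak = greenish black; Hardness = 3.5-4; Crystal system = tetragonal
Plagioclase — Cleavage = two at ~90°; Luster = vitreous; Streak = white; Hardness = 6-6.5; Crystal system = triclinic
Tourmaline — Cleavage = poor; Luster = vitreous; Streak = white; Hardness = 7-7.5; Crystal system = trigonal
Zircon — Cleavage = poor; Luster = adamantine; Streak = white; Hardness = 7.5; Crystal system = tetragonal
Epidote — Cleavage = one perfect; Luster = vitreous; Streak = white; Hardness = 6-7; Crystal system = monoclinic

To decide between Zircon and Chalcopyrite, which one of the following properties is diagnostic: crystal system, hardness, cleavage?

hardness

Crystal system: both tetragonal — no difference.
Hardness: Zircon 7.5, Chalcopyrite 3.5-4 — distinct.
Cleavage: both poor — no difference.
Of the listed properties, hardness is the one that separates them.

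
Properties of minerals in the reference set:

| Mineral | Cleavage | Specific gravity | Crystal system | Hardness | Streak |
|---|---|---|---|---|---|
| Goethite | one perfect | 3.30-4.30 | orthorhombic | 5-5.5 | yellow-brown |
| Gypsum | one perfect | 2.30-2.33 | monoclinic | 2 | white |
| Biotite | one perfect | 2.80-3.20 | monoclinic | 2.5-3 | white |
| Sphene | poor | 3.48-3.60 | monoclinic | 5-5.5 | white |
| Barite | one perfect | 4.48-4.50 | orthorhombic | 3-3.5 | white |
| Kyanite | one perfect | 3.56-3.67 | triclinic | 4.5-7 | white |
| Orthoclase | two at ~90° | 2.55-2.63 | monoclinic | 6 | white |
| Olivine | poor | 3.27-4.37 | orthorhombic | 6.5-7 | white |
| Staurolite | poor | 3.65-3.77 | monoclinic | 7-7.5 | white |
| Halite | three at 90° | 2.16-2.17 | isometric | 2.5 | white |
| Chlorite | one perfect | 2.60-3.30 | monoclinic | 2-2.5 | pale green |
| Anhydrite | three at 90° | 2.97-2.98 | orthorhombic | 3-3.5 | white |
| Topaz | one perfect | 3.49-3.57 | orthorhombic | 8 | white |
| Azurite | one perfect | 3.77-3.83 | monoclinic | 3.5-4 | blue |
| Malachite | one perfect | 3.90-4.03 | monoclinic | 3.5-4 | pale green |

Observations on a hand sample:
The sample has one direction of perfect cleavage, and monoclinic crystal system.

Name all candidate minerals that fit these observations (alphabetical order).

One direction of perfect cleavage rules out Sphene, Orthoclase, Olivine, Staurolite, Halite, Anhydrite.
Monoclinic crystal system excludes Goethite, Barite, Kyanite, Topaz.
Consistent with every observation: Azurite, Biotite, Chlorite, Gypsum, Malachite.

Azurite, Biotite, Chlorite, Gypsum, Malachite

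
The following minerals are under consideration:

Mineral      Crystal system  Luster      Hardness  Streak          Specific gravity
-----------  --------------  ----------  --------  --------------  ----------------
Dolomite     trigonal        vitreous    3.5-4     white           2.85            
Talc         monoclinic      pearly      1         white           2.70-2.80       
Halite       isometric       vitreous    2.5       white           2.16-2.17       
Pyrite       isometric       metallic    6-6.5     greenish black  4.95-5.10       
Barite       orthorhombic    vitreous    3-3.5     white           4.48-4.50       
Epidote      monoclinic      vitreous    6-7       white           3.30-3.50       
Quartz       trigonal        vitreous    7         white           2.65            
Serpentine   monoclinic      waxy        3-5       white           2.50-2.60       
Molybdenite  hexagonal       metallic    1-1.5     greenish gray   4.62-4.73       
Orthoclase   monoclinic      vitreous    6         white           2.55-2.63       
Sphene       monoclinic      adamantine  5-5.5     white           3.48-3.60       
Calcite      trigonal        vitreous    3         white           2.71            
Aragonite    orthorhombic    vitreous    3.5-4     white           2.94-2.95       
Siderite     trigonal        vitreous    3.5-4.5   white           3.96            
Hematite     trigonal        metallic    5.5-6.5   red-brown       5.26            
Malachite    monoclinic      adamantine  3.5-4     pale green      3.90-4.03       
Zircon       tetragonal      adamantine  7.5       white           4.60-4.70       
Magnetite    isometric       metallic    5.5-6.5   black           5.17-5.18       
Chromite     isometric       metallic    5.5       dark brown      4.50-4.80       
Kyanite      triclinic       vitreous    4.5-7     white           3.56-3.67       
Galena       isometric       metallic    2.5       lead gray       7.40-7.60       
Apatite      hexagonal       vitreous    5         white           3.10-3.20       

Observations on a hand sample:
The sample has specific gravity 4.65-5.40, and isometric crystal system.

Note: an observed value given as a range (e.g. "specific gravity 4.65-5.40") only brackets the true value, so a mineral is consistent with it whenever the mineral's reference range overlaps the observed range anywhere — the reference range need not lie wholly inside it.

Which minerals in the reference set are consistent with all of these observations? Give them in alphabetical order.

Chromite, Magnetite, Pyrite

Specific gravity 4.65-5.40: Pyrite, Molybdenite, Hematite, Zircon, Magnetite, Chromite remain.
Isometric crystal system rules out Molybdenite, Hematite, Zircon.
The minerals that satisfy all observations are Chromite, Magnetite, Pyrite.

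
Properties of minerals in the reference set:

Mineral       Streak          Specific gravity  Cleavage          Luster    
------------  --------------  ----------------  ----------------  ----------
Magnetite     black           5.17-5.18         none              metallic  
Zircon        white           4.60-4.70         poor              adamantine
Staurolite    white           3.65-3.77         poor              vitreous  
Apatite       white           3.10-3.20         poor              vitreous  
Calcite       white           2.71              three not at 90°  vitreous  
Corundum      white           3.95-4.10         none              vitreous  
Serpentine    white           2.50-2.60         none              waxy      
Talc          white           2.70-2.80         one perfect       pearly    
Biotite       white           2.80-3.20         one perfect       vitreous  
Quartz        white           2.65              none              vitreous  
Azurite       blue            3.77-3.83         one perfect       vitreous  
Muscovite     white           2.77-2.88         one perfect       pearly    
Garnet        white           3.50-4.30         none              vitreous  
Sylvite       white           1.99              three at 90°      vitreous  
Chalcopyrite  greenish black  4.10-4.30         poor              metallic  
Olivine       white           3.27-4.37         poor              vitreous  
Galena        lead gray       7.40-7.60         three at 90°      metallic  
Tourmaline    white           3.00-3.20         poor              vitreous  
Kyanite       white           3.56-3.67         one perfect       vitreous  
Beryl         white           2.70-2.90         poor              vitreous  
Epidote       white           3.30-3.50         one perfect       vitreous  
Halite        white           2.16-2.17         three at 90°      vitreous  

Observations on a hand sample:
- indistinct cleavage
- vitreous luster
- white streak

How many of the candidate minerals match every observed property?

Indistinct cleavage: narrows the field to Zircon, Staurolite, Apatite, Chalcopyrite, Olivine, Tourmaline, Beryl.
Vitreous luster is inconsistent with Zircon, Chalcopyrite.
White streak: every remaining candidate is consistent.
Consistent with every observation: Apatite, Beryl, Olivine, Staurolite, Tourmaline.
That is 5 minerals.

5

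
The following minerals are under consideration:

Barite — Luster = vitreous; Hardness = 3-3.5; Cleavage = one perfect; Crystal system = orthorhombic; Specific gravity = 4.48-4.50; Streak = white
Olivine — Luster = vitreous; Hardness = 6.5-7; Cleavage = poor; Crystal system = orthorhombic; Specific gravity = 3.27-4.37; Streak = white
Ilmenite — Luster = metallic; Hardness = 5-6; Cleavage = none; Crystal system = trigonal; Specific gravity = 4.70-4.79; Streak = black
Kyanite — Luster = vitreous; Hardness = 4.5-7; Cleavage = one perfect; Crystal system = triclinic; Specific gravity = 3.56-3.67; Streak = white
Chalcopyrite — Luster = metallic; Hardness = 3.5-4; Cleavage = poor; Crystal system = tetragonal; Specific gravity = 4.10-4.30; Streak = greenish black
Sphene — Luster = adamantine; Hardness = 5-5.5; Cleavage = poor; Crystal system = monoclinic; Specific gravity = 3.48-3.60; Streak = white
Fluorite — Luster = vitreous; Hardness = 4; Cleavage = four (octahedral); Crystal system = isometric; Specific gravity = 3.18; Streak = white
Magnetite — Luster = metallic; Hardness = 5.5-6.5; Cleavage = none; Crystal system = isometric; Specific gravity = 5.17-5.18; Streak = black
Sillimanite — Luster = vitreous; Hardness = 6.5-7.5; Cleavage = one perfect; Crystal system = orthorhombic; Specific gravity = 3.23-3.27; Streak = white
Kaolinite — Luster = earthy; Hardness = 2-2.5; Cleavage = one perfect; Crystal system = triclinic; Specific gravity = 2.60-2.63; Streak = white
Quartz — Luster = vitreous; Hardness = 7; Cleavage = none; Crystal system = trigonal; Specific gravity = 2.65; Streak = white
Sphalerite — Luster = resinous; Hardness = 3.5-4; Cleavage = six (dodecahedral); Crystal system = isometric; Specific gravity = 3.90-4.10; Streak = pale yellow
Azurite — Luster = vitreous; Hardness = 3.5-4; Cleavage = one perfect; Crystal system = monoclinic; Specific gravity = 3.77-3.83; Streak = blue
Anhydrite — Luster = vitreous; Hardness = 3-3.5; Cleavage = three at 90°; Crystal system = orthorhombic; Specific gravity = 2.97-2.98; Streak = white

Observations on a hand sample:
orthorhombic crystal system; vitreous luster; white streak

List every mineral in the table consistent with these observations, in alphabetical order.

Anhydrite, Barite, Olivine, Sillimanite

Orthorhombic crystal system — narrows the field to Barite, Olivine, Sillimanite, Anhydrite.
Vitreous luster — all remaining candidates fit.
White streak — every remaining candidate is consistent.
Remaining candidates: Anhydrite, Barite, Olivine, Sillimanite.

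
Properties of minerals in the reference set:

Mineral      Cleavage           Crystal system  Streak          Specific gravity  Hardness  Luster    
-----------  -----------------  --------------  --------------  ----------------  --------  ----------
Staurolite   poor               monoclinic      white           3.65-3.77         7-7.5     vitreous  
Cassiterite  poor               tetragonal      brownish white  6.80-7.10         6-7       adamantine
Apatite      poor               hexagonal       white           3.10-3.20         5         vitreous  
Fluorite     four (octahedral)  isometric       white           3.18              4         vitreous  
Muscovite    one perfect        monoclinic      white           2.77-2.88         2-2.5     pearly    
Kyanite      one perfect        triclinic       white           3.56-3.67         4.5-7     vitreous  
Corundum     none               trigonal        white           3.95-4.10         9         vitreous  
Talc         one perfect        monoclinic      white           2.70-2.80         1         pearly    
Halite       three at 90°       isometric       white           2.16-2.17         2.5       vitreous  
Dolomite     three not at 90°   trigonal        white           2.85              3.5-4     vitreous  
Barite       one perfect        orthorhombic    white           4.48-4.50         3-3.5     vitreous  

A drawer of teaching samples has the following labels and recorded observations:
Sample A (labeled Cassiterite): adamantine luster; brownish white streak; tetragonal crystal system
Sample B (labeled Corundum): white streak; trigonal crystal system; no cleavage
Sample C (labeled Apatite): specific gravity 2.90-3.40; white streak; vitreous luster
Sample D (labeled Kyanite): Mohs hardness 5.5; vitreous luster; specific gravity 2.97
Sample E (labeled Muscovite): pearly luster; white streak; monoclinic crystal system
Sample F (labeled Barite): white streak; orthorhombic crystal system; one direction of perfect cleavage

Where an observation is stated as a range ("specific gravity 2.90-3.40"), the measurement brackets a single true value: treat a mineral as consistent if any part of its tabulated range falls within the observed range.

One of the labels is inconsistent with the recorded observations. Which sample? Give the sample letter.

Sample A: every observation is compatible with the reference values for Cassiterite.
Sample B: every observation is compatible with the reference values for Corundum.
Sample C: every observation is compatible with the reference values for Apatite.
Sample D: specific gravity 2.97 is outside the reference for Kyanite (SG 3.56-3.67) — mislabeled.
Sample E: every observation is compatible with the reference values for Muscovite.
Sample F: every observation is compatible with the reference values for Barite.
Sample D is the mislabeled one.

D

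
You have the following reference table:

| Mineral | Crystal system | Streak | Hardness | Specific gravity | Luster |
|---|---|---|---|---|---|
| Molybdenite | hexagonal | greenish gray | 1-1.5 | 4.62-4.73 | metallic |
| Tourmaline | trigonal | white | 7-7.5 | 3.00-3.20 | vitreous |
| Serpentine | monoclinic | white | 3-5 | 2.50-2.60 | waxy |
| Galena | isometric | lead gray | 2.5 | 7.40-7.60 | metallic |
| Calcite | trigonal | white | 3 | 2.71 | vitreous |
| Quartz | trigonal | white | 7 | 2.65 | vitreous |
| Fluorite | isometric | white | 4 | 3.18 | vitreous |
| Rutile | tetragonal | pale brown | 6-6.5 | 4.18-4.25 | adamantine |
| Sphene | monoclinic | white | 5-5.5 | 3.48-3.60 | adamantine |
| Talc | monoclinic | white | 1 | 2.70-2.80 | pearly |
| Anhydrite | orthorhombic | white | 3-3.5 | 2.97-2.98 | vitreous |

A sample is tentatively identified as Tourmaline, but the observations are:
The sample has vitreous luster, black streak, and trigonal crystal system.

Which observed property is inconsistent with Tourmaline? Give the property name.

streak

Vitreous luster: Tourmaline has vitreous luster — consistent.
Black streak: Tourmaline has white streak — does not match.
Trigonal crystal system: Tourmaline has trigonal system — consistent.
The streak is the one property that does not fit.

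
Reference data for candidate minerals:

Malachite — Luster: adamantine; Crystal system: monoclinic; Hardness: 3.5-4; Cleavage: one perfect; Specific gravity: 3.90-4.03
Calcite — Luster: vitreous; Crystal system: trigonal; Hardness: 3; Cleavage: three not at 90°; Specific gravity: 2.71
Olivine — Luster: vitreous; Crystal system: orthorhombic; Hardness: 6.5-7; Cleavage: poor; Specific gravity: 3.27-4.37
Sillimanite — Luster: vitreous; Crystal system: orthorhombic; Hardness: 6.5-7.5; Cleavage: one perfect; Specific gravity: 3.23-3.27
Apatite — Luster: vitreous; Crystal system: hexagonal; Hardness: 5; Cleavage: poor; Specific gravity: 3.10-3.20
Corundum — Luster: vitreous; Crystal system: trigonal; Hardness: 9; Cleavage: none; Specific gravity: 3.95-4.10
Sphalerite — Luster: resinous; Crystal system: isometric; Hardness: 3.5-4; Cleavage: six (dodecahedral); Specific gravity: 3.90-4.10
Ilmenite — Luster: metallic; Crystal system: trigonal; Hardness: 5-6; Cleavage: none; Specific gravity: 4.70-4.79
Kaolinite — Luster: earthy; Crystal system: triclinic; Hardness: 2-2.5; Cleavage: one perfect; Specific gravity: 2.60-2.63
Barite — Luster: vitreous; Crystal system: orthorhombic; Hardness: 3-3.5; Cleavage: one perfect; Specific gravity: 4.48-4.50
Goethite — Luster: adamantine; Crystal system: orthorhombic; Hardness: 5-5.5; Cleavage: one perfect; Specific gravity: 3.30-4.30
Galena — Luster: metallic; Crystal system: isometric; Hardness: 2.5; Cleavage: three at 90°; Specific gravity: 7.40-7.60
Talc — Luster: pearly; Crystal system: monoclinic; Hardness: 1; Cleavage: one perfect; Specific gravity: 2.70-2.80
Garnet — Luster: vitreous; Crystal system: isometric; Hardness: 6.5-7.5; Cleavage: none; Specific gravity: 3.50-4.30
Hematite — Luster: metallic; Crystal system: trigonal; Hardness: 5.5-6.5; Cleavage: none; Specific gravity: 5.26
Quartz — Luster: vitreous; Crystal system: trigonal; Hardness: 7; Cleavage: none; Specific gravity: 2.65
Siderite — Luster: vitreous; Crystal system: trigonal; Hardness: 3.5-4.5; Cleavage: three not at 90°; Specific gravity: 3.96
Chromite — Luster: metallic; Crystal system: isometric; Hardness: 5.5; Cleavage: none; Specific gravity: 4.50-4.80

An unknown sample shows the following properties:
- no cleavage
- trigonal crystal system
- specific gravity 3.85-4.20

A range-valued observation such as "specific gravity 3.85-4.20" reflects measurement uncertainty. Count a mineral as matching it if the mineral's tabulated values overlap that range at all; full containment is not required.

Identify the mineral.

No cleavage: Corundum, Ilmenite, Garnet, Hematite, Quartz, Chromite remain.
Trigonal crystal system excludes Garnet, Chromite.
Specific gravity 3.85-4.20: Corundum remains.
Only Corundum satisfies all observations.

Corundum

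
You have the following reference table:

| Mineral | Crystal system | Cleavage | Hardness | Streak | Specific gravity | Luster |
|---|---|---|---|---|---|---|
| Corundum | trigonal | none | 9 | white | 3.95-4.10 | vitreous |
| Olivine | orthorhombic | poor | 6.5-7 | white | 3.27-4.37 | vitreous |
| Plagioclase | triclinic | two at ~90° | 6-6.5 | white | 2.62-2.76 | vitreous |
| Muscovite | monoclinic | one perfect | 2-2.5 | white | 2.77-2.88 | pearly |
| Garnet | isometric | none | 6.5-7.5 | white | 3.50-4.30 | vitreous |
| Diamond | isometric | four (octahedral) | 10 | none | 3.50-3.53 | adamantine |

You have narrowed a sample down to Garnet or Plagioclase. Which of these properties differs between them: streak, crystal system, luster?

Streak: both white — shared.
Crystal system: Garnet isometric, Plagioclase triclinic — these differ.
Luster: both vitreous — shared.
Crystal system is the diagnostic property here.

crystal system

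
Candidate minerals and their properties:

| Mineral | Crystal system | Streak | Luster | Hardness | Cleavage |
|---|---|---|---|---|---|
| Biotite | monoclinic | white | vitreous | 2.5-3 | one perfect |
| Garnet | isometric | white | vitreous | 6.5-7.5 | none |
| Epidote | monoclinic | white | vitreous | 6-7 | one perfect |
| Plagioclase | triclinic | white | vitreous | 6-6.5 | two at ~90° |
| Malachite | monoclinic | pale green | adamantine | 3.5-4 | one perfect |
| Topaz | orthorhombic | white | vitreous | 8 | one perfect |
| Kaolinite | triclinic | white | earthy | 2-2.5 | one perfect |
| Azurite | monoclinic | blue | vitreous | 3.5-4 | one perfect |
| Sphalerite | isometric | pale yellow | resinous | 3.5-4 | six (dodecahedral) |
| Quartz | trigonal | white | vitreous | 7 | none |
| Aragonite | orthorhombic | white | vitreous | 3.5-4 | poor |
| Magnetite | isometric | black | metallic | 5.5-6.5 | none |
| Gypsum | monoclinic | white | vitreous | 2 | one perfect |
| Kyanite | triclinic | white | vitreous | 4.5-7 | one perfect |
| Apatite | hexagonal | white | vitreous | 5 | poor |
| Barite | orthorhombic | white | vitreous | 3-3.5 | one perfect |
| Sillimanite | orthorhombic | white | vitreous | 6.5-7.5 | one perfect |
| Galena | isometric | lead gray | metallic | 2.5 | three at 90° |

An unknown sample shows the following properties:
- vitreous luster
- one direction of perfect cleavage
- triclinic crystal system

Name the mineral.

Vitreous luster rules out Malachite, Kaolinite, Sphalerite, Magnetite, Galena.
One direction of perfect cleavage rules out Garnet, Plagioclase, Quartz, Aragonite, Apatite.
Triclinic crystal system — leaves Kyanite.
Kyanite is the sole remaining match.

Kyanite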